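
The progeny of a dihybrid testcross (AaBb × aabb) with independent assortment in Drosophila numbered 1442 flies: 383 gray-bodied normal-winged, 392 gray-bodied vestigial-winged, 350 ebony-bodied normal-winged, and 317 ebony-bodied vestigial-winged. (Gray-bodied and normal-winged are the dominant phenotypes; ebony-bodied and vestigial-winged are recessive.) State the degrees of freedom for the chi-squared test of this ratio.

3

A dihybrid testcross with independent assortment gives a 1:1:1:1 ratio.
A goodness-of-fit test with 4 phenotype classes has df = 4 − 1 = 3.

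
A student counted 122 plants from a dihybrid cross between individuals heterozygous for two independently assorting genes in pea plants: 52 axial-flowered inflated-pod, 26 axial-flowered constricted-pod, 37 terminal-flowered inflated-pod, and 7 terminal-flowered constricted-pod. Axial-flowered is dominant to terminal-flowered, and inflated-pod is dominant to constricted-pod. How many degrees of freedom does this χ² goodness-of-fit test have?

3

A dihybrid F₂ with independent assortment and complete dominance at both loci gives a 9:3:3:1 phenotypic ratio.
A goodness-of-fit test with 4 phenotype classes has df = 4 − 1 = 3.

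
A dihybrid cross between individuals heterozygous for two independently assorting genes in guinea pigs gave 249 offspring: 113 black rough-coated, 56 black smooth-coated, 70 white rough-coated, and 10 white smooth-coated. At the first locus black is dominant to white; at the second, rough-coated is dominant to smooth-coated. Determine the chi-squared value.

A dihybrid F₂ with independent assortment and complete dominance at both loci gives a 9:3:3:1 phenotypic ratio.
Expected counts for N = 249 under a 9:3:3:1 ratio (total parts = 16):
  black rough-coated: 249 × 9/16 = 140.0625
  black smooth-coated: 249 × 3/16 = 46.6875
  white rough-coated: 249 × 3/16 = 46.6875
  white smooth-coated: 249 × 1/16 = 15.5625
χ² = Σ (O − E)² / E
  black rough-coated: (113 − 140.0625)² / 140.0625 = 5.2289
  black smooth-coated: (56 − 46.6875)² / 46.6875 = 1.8575
  white rough-coated: (70 − 46.6875)² / 46.6875 = 11.6406
  white smooth-coated: (10 − 15.5625)² / 15.5625 = 1.9882
χ² = 5.2289 + 1.8575 + 11.6406 + 1.9882 = 20.7152 ≈ 20.715

20.715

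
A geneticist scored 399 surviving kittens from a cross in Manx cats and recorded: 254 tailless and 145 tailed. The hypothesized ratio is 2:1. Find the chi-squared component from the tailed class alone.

Under the 2:1 hypothesis (Σ ratio = 3, N = 399):
  tailless: 399 × 2/3 = 266
  tailed: 399 × 1/3 = 133
Contribution of tailed: (145 − 133)² / 133 = 1.0827

1.083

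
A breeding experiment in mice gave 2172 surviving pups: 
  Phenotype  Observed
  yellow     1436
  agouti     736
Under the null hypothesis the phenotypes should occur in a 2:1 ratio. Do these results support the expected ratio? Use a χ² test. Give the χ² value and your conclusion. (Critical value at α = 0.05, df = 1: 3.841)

Under the 2:1 hypothesis (Σ ratio = 3, N = 2172):
  yellow: 2172 × 2/3 = 1448
  agouti: 2172 × 1/3 = 724
χ² = Σ (O − E)² / E
  yellow: (1436 − 1448)² / 1448 = 0.0994
  agouti: (736 − 724)² / 724 = 0.1989
χ² = 0.0994 + 0.1989 = 0.2983 ≈ 0.298
Degrees of freedom = 2 − 1 = 1; critical value at α = 0.05 is 3.841.
Since 0.298 < 3.841, we fail to reject the null hypothesis — the data are consistent with the 2:1 ratio.

0.298; consistent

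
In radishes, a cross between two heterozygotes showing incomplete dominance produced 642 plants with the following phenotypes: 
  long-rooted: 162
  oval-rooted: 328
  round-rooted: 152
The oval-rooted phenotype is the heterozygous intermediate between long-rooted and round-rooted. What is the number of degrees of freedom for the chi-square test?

With incomplete dominance, a heterozygote × heterozygote cross gives a 1:2:1 phenotypic ratio.
A goodness-of-fit test with 3 phenotype classes has df = 3 − 1 = 2.

2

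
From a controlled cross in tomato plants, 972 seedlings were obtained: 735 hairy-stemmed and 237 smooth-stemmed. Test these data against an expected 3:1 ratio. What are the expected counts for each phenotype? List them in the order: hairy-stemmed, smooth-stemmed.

729, 243

Total ratio parts = 4. Expected numbers out of 972:
  hairy-stemmed: 972 × 3/4 = 729
  smooth-stemmed: 972 × 1/4 = 243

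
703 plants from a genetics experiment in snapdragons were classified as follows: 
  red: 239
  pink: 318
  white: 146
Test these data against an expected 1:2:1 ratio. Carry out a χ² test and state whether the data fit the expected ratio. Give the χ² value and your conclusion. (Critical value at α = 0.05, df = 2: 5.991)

30.991; not consistent

Total ratio parts = 4. Expected numbers out of 703:
  red: 703 × 1/4 = 175.75
  pink: 703 × 2/4 = 351.5
  white: 703 × 1/4 = 175.75
χ² = Σ (O − E)² / E
  red: (239 − 175.75)² / 175.75 = 22.7628
  pink: (318 − 351.5)² / 351.5 = 3.1927
  white: (146 − 175.75)² / 175.75 = 5.0359
χ² = 22.7628 + 3.1927 + 5.0359 = 30.9914 ≈ 30.991
Degrees of freedom = 3 − 1 = 2; critical value at α = 0.05 is 5.991.
Since 30.991 > 5.991, we reject the null hypothesis — the data do not fit the 1:2:1 ratio.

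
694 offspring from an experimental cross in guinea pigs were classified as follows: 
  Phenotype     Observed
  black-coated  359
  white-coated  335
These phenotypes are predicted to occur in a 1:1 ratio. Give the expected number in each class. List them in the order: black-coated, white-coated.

Total ratio parts = 2. Expected numbers out of 694:
  black-coated: 694 × 1/2 = 347
  white-coated: 694 × 1/2 = 347

347, 347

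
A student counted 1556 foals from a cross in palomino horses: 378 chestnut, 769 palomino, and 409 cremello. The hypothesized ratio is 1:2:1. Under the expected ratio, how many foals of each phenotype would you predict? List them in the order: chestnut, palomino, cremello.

Total ratio parts = 4. Expected numbers out of 1556:
  chestnut: 1556 × 1/4 = 389
  palomino: 1556 × 2/4 = 778
  cremello: 1556 × 1/4 = 389

389, 778, 389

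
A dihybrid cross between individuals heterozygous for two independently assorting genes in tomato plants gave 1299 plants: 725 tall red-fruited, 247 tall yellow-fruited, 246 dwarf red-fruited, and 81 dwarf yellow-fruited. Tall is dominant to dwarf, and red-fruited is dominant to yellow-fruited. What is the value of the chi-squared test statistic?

0.118

A dihybrid F₂ with independent assortment and complete dominance at both loci gives a 9:3:3:1 phenotypic ratio.
The 9:3:3:1 ratio has 16 parts, so with N = 1299 the expected counts are:
  tall red-fruited: 1299 × 9/16 = 730.6875
  tall yellow-fruited: 1299 × 3/16 = 243.5625
  dwarf red-fruited: 1299 × 3/16 = 243.5625
  dwarf yellow-fruited: 1299 × 1/16 = 81.1875
χ² = Σ (O − E)² / E
  tall red-fruited: (725 − 730.6875)² / 730.6875 = 0.0443
  tall yellow-fruited: (247 − 243.5625)² / 243.5625 = 0.0485
  dwarf red-fruited: (246 − 243.5625)² / 243.5625 = 0.0244
  dwarf yellow-fruited: (81 − 81.1875)² / 81.1875 = 0.0004
χ² = 0.0443 + 0.0485 + 0.0244 + 0.0004 = 0.1176 ≈ 0.118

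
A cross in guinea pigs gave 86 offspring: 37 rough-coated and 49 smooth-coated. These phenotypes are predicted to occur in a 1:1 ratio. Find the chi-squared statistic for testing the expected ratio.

Expected counts for N = 86 under a 1:1 ratio (total parts = 2):
  rough-coated: 86 × 1/2 = 43
  smooth-coated: 86 × 1/2 = 43
χ² = Σ (O − E)² / E
  rough-coated: (37 − 43)² / 43 = 0.8372
  smooth-coated: (49 − 43)² / 43 = 0.8372
χ² = 0.8372 + 0.8372 = 1.6744 ≈ 1.674

1.674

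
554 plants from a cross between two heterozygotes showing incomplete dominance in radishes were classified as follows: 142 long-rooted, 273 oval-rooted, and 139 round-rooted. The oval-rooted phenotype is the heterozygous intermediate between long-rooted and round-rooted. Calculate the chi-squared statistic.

0.148

With incomplete dominance, a heterozygote × heterozygote cross gives a 1:2:1 phenotypic ratio.
The 1:2:1 ratio has 4 parts, so with N = 554 the expected counts are:
  long-rooted: 554 × 1/4 = 138.5
  oval-rooted: 554 × 2/4 = 277
  round-rooted: 554 × 1/4 = 138.5
χ² = Σ (O − E)² / E
  long-rooted: (142 − 138.5)² / 138.5 = 0.0884
  oval-rooted: (273 − 277)² / 277 = 0.0578
  round-rooted: (139 − 138.5)² / 138.5 = 0.0018
χ² = 0.0884 + 0.0578 + 0.0018 = 0.148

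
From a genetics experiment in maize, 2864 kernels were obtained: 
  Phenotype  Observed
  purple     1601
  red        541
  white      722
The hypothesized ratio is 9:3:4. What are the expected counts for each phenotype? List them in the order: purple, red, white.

The 9:3:4 ratio has 16 parts, so with N = 2864 the expected counts are:
  purple: 2864 × 9/16 = 1611
  red: 2864 × 3/16 = 537
  white: 2864 × 4/16 = 716

1611, 537, 716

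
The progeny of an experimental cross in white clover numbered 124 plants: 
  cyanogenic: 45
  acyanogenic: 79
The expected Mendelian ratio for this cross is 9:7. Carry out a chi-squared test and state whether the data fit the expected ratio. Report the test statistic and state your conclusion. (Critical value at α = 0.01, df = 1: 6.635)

20.074; not consistent

Total ratio parts = 16. Expected numbers out of 124:
  cyanogenic: 124 × 9/16 = 69.75
  acyanogenic: 124 × 7/16 = 54.25
χ² = Σ (O − E)² / E
  cyanogenic: (45 − 69.75)² / 69.75 = 8.7823
  acyanogenic: (79 − 54.25)² / 54.25 = 11.2915
χ² = 8.7823 + 11.2915 = 20.0738 ≈ 20.074
Degrees of freedom = 2 − 1 = 1; critical value at α = 0.01 is 6.635.
Since 20.074 > 6.635, we reject the null hypothesis — the data do not fit the 9:7 ratio.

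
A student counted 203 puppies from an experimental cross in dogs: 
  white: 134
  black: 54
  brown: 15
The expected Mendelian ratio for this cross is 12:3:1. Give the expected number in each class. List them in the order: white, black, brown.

The 12:3:1 ratio has 16 parts, so with N = 203 the expected counts are:
  white: 203 × 12/16 = 152.25
  black: 203 × 3/16 = 38.0625
  brown: 203 × 1/16 = 12.6875

152.25, 38.0625, 12.6875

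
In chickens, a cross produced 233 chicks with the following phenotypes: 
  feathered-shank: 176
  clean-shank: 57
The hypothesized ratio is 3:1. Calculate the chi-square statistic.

Under the 3:1 hypothesis (Σ ratio = 4, N = 233):
  feathered-shank: 233 × 3/4 = 174.75
  clean-shank: 233 × 1/4 = 58.25
χ² = Σ (O − E)² / E
  feathered-shank: (176 − 174.75)² / 174.75 = 0.0089
  clean-shank: (57 − 58.25)² / 58.25 = 0.0268
χ² = 0.0089 + 0.0268 = 0.0357 ≈ 0.036

0.036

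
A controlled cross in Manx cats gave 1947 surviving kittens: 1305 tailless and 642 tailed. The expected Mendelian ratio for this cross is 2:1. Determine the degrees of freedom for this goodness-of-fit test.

A goodness-of-fit test with 2 phenotype classes has df = 2 − 1 = 1.

1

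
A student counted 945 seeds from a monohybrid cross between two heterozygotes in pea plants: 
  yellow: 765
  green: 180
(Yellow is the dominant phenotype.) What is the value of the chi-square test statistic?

17.857

For a monohybrid cross between heterozygotes with complete dominance, the expected phenotypic ratio is 3:1.
Under the 3:1 hypothesis (Σ ratio = 4, N = 945):
  yellow: 945 × 3/4 = 708.75
  green: 945 × 1/4 = 236.25
χ² = Σ (O − E)² / E
  yellow: (765 − 708.75)² / 708.75 = 4.4643
  green: (180 − 236.25)² / 236.25 = 13.3929
χ² = 4.4643 + 13.3929 = 17.8572 ≈ 17.857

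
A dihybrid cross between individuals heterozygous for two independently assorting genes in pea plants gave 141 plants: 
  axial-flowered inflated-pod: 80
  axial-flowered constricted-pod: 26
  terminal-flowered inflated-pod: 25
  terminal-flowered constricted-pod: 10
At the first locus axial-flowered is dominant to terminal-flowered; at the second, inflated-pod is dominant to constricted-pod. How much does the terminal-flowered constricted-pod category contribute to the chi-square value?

A dihybrid F₂ with independent assortment and complete dominance at both loci gives a 9:3:3:1 phenotypic ratio.
The 9:3:3:1 ratio has 16 parts, so with N = 141 the expected counts are:
  axial-flowered inflated-pod: 141 × 9/16 = 79.3125
  axial-flowered constricted-pod: 141 × 3/16 = 26.4375
  terminal-flowered inflated-pod: 141 × 3/16 = 26.4375
  terminal-flowered constricted-pod: 141 × 1/16 = 8.8125
Contribution of terminal-flowered constricted-pod: (10 − 8.8125)² / 8.8125 = 0.1600

0.160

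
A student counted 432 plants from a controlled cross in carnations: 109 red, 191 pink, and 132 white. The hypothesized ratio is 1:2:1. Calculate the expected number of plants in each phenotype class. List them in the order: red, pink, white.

The 1:2:1 ratio has 4 parts, so with N = 432 the expected counts are:
  red: 432 × 1/4 = 108
  pink: 432 × 2/4 = 216
  white: 432 × 1/4 = 108

108, 216, 108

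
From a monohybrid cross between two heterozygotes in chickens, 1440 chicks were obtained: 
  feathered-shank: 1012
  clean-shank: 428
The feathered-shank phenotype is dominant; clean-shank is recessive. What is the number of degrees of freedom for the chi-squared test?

1

For a monohybrid cross between heterozygotes with complete dominance, the expected phenotypic ratio is 3:1.
A goodness-of-fit test with 2 phenotype classes has df = 2 − 1 = 1.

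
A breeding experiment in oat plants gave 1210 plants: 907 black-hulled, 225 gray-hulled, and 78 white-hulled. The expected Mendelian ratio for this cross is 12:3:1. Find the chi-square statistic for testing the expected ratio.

0.090

Under the 12:3:1 hypothesis (Σ ratio = 16, N = 1210):
  black-hulled: 1210 × 12/16 = 907.5
  gray-hulled: 1210 × 3/16 = 226.875
  white-hulled: 1210 × 1/16 = 75.625
χ² = Σ (O − E)² / E
  black-hulled: (907 − 907.5)² / 907.5 = 0.0003
  gray-hulled: (225 − 226.875)² / 226.875 = 0.0155
  white-hulled: (78 − 75.625)² / 75.625 = 0.0746
χ² = 0.0003 + 0.0155 + 0.0746 = 0.0904 ≈ 0.090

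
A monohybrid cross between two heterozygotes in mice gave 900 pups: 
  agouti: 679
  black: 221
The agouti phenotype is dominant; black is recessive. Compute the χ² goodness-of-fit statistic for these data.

0.095

For a monohybrid cross between heterozygotes with complete dominance, the expected phenotypic ratio is 3:1.
Under the 3:1 hypothesis (Σ ratio = 4, N = 900):
  agouti: 900 × 3/4 = 675
  black: 900 × 1/4 = 225
χ² = Σ (O − E)² / E
  agouti: (679 − 675)² / 675 = 0.0237
  black: (221 − 225)² / 225 = 0.0711
χ² = 0.0237 + 0.0711 = 0.0948 ≈ 0.095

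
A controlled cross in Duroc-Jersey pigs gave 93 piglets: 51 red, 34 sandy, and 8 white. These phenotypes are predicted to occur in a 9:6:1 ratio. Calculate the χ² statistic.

0.878

Total ratio parts = 16. Expected numbers out of 93:
  red: 93 × 9/16 = 52.3125
  sandy: 93 × 6/16 = 34.875
  white: 93 × 1/16 = 5.8125
χ² = Σ (O − E)² / E
  red: (51 − 52.3125)² / 52.3125 = 0.0329
  sandy: (34 − 34.875)² / 34.875 = 0.0220
  white: (8 − 5.8125)² / 5.8125 = 0.8233
χ² = 0.0329 + 0.0220 + 0.8233 = 0.8782 ≈ 0.878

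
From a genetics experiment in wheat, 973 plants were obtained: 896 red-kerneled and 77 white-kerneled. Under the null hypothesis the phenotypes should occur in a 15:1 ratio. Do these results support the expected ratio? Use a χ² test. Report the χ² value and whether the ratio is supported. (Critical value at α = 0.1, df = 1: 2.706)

The 15:1 ratio has 16 parts, so with N = 973 the expected counts are:
  red-kerneled: 973 × 15/16 = 912.1875
  white-kerneled: 973 × 1/16 = 60.8125
χ² = Σ (O − E)² / E
  red-kerneled: (896 − 912.1875)² / 912.1875 = 0.2873
  white-kerneled: (77 − 60.8125)² / 60.8125 = 4.3089
χ² = 0.2873 + 4.3089 = 4.5962 ≈ 4.596
Degrees of freedom = 2 − 1 = 1; critical value at α = 0.1 is 2.706.
Since 4.596 > 2.706, we reject the null hypothesis — the data do not fit the 15:1 ratio.

4.596; not consistent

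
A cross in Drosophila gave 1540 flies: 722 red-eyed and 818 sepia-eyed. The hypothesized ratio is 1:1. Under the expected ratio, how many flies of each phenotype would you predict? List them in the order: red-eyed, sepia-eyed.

The 1:1 ratio has 2 parts, so with N = 1540 the expected counts are:
  red-eyed: 1540 × 1/2 = 770
  sepia-eyed: 1540 × 1/2 = 770

770, 770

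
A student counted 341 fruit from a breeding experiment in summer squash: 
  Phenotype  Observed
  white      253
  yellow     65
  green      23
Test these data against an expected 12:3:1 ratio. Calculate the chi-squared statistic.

0.181

Expected counts for N = 341 under a 12:3:1 ratio (total parts = 16):
  white: 341 × 12/16 = 255.75
  yellow: 341 × 3/16 = 63.9375
  green: 341 × 1/16 = 21.3125
χ² = Σ (O − E)² / E
  white: (253 − 255.75)² / 255.75 = 0.0296
  yellow: (65 − 63.9375)² / 63.9375 = 0.0177
  green: (23 − 21.3125)² / 21.3125 = 0.1336
χ² = 0.0296 + 0.0177 + 0.1336 = 0.1809 ≈ 0.181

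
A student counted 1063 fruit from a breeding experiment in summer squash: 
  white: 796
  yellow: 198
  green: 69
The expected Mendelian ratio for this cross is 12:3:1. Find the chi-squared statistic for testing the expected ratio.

Expected counts for N = 1063 under a 12:3:1 ratio (total parts = 16):
  white: 1063 × 12/16 = 797.25
  yellow: 1063 × 3/16 = 199.3125
  green: 1063 × 1/16 = 66.4375
χ² = Σ (O − E)² / E
  white: (796 − 797.25)² / 797.25 = 0.0020
  yellow: (198 − 199.3125)² / 199.3125 = 0.0086
  green: (69 − 66.4375)² / 66.4375 = 0.0988
χ² = 0.0020 + 0.0086 + 0.0988 = 0.1094 ≈ 0.109

0.109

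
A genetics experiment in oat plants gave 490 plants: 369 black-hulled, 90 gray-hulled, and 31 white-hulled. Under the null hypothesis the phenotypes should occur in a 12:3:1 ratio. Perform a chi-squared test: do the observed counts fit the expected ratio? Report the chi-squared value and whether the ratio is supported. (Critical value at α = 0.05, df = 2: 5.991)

Expected counts for N = 490 under a 12:3:1 ratio (total parts = 16):
  black-hulled: 490 × 12/16 = 367.5
  gray-hulled: 490 × 3/16 = 91.875
  white-hulled: 490 × 1/16 = 30.625
χ² = Σ (O − E)² / E
  black-hulled: (369 − 367.5)² / 367.5 = 0.0061
  gray-hulled: (90 − 91.875)² / 91.875 = 0.0383
  white-hulled: (31 − 30.625)² / 30.625 = 0.0046
χ² = 0.0061 + 0.0383 + 0.0046 = 0.049
Degrees of freedom = 3 − 1 = 2; critical value at α = 0.05 is 5.991.
Since 0.049 < 5.991, we fail to reject the null hypothesis — the data are consistent with the 12:3:1 ratio.

0.049; consistent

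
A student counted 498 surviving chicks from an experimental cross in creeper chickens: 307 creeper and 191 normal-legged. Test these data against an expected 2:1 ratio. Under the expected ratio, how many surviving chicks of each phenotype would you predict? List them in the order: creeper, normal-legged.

332, 166

The 2:1 ratio has 3 parts, so with N = 498 the expected counts are:
  creeper: 498 × 2/3 = 332
  normal-legged: 498 × 1/3 = 166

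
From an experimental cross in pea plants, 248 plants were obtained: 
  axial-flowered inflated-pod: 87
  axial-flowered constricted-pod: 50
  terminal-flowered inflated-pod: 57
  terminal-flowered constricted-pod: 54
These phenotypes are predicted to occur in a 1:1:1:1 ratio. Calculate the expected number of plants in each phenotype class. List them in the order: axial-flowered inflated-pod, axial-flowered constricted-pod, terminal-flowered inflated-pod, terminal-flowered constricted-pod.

Expected counts for N = 248 under a 1:1:1:1 ratio (total parts = 4):
  axial-flowered inflated-pod: 248 × 1/4 = 62
  axial-flowered constricted-pod: 248 × 1/4 = 62
  terminal-flowered inflated-pod: 248 × 1/4 = 62
  terminal-flowered constricted-pod: 248 × 1/4 = 62

62, 62, 62, 62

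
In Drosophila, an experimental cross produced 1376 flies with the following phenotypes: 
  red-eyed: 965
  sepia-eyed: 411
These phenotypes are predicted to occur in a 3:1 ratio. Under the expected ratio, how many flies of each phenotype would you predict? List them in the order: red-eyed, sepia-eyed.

Total ratio parts = 4. Expected numbers out of 1376:
  red-eyed: 1376 × 3/4 = 1032
  sepia-eyed: 1376 × 1/4 = 344

1032, 344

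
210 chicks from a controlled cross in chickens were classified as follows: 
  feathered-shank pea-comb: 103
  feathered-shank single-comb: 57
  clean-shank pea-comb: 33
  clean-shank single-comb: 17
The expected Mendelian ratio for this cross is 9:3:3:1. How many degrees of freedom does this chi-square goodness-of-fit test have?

A goodness-of-fit test with 4 phenotype classes has df = 4 − 1 = 3.

3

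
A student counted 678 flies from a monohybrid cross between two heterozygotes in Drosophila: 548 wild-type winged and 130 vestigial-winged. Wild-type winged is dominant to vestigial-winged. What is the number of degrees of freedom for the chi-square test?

For a monohybrid cross between heterozygotes with complete dominance, the expected phenotypic ratio is 3:1.
A goodness-of-fit test with 2 phenotype classes has df = 2 − 1 = 1.

1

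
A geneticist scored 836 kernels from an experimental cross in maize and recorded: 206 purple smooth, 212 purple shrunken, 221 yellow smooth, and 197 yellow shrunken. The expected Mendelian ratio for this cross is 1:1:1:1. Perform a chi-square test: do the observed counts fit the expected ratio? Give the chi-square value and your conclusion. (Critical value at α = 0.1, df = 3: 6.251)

1.464; consistent

Expected counts for N = 836 under a 1:1:1:1 ratio (total parts = 4):
  purple smooth: 836 × 1/4 = 209
  purple shrunken: 836 × 1/4 = 209
  yellow smooth: 836 × 1/4 = 209
  yellow shrunken: 836 × 1/4 = 209
χ² = Σ (O − E)² / E
  purple smooth: (206 − 209)² / 209 = 0.0431
  purple shrunken: (212 − 209)² / 209 = 0.0431
  yellow smooth: (221 − 209)² / 209 = 0.6890
  yellow shrunken: (197 − 209)² / 209 = 0.6890
χ² = 0.0431 + 0.0431 + 0.6890 + 0.6890 = 1.4642 ≈ 1.464
Degrees of freedom = 4 − 1 = 3; critical value at α = 0.1 is 6.251.
Since 1.464 < 6.251, we fail to reject the null hypothesis — the data are consistent with the 1:1:1:1 ratio.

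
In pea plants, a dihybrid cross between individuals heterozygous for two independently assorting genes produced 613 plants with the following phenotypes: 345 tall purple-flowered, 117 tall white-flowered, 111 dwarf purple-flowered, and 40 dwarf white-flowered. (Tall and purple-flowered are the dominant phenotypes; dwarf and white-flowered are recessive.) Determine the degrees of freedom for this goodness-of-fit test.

3

A dihybrid F₂ with independent assortment and complete dominance at both loci gives a 9:3:3:1 phenotypic ratio.
A goodness-of-fit test with 4 phenotype classes has df = 4 − 1 = 3.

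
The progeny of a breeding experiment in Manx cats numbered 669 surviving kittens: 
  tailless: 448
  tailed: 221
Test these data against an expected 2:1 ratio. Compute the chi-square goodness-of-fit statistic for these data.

0.027

Total ratio parts = 3. Expected numbers out of 669:
  tailless: 669 × 2/3 = 446
  tailed: 669 × 1/3 = 223
χ² = Σ (O − E)² / E
  tailless: (448 − 446)² / 446 = 0.0090
  tailed: (221 − 223)² / 223 = 0.0179
χ² = 0.0090 + 0.0179 = 0.0269 ≈ 0.027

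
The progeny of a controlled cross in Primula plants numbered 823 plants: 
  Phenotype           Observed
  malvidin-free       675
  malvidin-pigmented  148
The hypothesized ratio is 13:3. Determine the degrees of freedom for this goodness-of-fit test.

1

A goodness-of-fit test with 2 phenotype classes has df = 2 − 1 = 1.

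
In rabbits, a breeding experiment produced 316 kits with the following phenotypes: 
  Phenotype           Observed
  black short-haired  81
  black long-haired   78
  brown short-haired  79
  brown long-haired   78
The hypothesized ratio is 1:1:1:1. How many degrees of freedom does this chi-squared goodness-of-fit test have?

A goodness-of-fit test with 4 phenotype classes has df = 4 − 1 = 3.

3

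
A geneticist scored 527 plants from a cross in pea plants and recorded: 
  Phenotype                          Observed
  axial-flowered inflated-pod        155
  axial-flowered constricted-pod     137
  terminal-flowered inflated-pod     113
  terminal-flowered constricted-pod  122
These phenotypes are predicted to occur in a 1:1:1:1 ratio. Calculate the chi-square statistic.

7.702

Total ratio parts = 4. Expected numbers out of 527:
  axial-flowered inflated-pod: 527 × 1/4 = 131.75
  axial-flowered constricted-pod: 527 × 1/4 = 131.75
  terminal-flowered inflated-pod: 527 × 1/4 = 131.75
  terminal-flowered constricted-pod: 527 × 1/4 = 131.75
χ² = Σ (O − E)² / E
  axial-flowered inflated-pod: (155 − 131.75)² / 131.75 = 4.1029
  axial-flowered constricted-pod: (137 − 131.75)² / 131.75 = 0.2092
  terminal-flowered inflated-pod: (113 − 131.75)² / 131.75 = 2.6684
  terminal-flowered constricted-pod: (122 − 131.75)² / 131.75 = 0.7215
χ² = 4.1029 + 0.2092 + 2.6684 + 0.7215 = 7.702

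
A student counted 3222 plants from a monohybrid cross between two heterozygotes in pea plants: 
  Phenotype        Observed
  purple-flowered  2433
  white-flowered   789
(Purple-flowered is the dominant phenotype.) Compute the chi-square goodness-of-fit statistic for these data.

0.451

For a monohybrid cross between heterozygotes with complete dominance, the expected phenotypic ratio is 3:1.
The 3:1 ratio has 4 parts, so with N = 3222 the expected counts are:
  purple-flowered: 3222 × 3/4 = 2416.5
  white-flowered: 3222 × 1/4 = 805.5
χ² = Σ (O − E)² / E
  purple-flowered: (2433 − 2416.5)² / 2416.5 = 0.1127
  white-flowered: (789 − 805.5)² / 805.5 = 0.3380
χ² = 0.1127 + 0.3380 = 0.4507 ≈ 0.451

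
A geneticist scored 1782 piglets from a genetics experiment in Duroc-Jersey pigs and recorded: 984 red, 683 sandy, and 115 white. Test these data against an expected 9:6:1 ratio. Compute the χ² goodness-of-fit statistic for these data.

0.780

The 9:6:1 ratio has 16 parts, so with N = 1782 the expected counts are:
  red: 1782 × 9/16 = 1002.375
  sandy: 1782 × 6/16 = 668.25
  white: 1782 × 1/16 = 111.375
χ² = Σ (O − E)² / E
  red: (984 − 1002.375)² / 1002.375 = 0.3368
  sandy: (683 − 668.25)² / 668.25 = 0.3256
  white: (115 − 111.375)² / 111.375 = 0.1180
χ² = 0.3368 + 0.3256 + 0.1180 = 0.7804 ≈ 0.780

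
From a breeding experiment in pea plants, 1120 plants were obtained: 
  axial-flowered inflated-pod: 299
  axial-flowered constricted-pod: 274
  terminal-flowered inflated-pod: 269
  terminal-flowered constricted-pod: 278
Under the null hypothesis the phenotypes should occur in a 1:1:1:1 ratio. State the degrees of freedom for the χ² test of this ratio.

3

A goodness-of-fit test with 4 phenotype classes has df = 4 − 1 = 3.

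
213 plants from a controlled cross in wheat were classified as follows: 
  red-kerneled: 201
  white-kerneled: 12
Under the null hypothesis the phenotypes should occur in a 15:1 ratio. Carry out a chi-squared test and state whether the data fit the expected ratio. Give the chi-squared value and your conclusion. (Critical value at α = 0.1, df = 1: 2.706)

0.138; consistent

Under the 15:1 hypothesis (Σ ratio = 16, N = 213):
  red-kerneled: 213 × 15/16 = 199.6875
  white-kerneled: 213 × 1/16 = 13.3125
χ² = Σ (O − E)² / E
  red-kerneled: (201 − 199.6875)² / 199.6875 = 0.0086
  white-kerneled: (12 − 13.3125)² / 13.3125 = 0.1294
χ² = 0.0086 + 0.1294 = 0.138
Degrees of freedom = 2 − 1 = 1; critical value at α = 0.1 is 2.706.
Since 0.138 < 2.706, we fail to reject the null hypothesis — the data are consistent with the 15:1 ratio.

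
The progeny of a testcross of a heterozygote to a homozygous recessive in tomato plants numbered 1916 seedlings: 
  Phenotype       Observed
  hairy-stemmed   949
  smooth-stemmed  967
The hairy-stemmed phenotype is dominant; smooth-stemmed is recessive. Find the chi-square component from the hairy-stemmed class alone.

0.085

A testcross of a heterozygote (Aa × aa) gives a 1:1 phenotypic ratio.
Expected counts for N = 1916 under a 1:1 ratio (total parts = 2):
  hairy-stemmed: 1916 × 1/2 = 958
  smooth-stemmed: 1916 × 1/2 = 958
Contribution of hairy-stemmed: (949 − 958)² / 958 = 0.0846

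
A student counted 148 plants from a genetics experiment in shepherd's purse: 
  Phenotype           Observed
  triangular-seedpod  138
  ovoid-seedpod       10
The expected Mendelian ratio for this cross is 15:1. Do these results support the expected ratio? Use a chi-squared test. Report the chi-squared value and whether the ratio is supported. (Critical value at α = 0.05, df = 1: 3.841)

0.065; consistent

The 15:1 ratio has 16 parts, so with N = 148 the expected counts are:
  triangular-seedpod: 148 × 15/16 = 138.75
  ovoid-seedpod: 148 × 1/16 = 9.25
χ² = Σ (O − E)² / E
  triangular-seedpod: (138 − 138.75)² / 138.75 = 0.0041
  ovoid-seedpod: (10 − 9.25)² / 9.25 = 0.0608
χ² = 0.0041 + 0.0608 = 0.0649 ≈ 0.065
Degrees of freedom = 2 − 1 = 1; critical value at α = 0.05 is 3.841.
Since 0.065 < 3.841, we fail to reject the null hypothesis — the data are consistent with the 15:1 ratio.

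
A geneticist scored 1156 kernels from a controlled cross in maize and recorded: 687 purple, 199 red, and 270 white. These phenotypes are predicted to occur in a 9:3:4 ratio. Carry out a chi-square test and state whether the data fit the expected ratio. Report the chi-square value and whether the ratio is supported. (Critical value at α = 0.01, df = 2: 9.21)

Under the 9:3:4 hypothesis (Σ ratio = 16, N = 1156):
  purple: 1156 × 9/16 = 650.25
  red: 1156 × 3/16 = 216.75
  white: 1156 × 4/16 = 289
χ² = Σ (O − E)² / E
  purple: (687 − 650.25)² / 650.25 = 2.0770
  red: (199 − 216.75)² / 216.75 = 1.4536
  white: (270 − 289)² / 289 = 1.2491
χ² = 2.0770 + 1.4536 + 1.2491 = 4.7797 ≈ 4.780
Degrees of freedom = 3 − 1 = 2; critical value at α = 0.01 is 9.21.
Since 4.780 < 9.21, we fail to reject the null hypothesis — the data are consistent with the 9:3:4 ratio.

4.780; consistent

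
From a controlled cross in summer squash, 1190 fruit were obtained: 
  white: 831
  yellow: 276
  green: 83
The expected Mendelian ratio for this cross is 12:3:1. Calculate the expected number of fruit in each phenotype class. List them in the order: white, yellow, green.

892.5, 223.125, 74.375

Under the 12:3:1 hypothesis (Σ ratio = 16, N = 1190):
  white: 1190 × 12/16 = 892.5
  yellow: 1190 × 3/16 = 223.125
  green: 1190 × 1/16 = 74.375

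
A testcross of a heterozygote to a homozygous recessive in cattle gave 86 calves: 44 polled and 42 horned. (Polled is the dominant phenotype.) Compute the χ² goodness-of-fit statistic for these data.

0.047

A testcross of a heterozygote (Aa × aa) gives a 1:1 phenotypic ratio.
The 1:1 ratio has 2 parts, so with N = 86 the expected counts are:
  polled: 86 × 1/2 = 43
  horned: 86 × 1/2 = 43
χ² = Σ (O − E)² / E
  polled: (44 − 43)² / 43 = 0.0233
  horned: (42 − 43)² / 43 = 0.0233
χ² = 0.0233 + 0.0233 = 0.0466 ≈ 0.047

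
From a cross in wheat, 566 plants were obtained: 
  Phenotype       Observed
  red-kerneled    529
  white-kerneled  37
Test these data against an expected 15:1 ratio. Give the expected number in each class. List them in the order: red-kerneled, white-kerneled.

530.625, 35.375

Under the 15:1 hypothesis (Σ ratio = 16, N = 566):
  red-kerneled: 566 × 15/16 = 530.625
  white-kerneled: 566 × 1/16 = 35.375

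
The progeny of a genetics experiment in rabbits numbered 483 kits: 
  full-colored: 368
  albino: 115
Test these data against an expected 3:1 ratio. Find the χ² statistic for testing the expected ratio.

0.365

Under the 3:1 hypothesis (Σ ratio = 4, N = 483):
  full-colored: 483 × 3/4 = 362.25
  albino: 483 × 1/4 = 120.75
χ² = Σ (O − E)² / E
  full-colored: (368 − 362.25)² / 362.25 = 0.0913
  albino: (115 − 120.75)² / 120.75 = 0.2738
χ² = 0.0913 + 0.2738 = 0.3651 ≈ 0.365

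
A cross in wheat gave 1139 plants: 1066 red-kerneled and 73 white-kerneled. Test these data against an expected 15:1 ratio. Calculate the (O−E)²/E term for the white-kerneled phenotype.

Under the 15:1 hypothesis (Σ ratio = 16, N = 1139):
  red-kerneled: 1139 × 15/16 = 1067.8125
  white-kerneled: 1139 × 1/16 = 71.1875
Contribution of white-kerneled: (73 − 71.1875)² / 71.1875 = 0.0461

0.046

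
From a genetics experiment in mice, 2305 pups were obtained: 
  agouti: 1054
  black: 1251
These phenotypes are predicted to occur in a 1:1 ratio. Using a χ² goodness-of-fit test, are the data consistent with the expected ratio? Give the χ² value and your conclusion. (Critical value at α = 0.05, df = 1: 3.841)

Total ratio parts = 2. Expected numbers out of 2305:
  agouti: 2305 × 1/2 = 1152.5
  black: 2305 × 1/2 = 1152.5
χ² = Σ (O − E)² / E
  agouti: (1054 − 1152.5)² / 1152.5 = 8.4184
  black: (1251 − 1152.5)² / 1152.5 = 8.4184
χ² = 8.4184 + 8.4184 = 16.8368 ≈ 16.837
Degrees of freedom = 2 − 1 = 1; critical value at α = 0.05 is 3.841.
Since 16.837 > 3.841, we reject the null hypothesis — the data do not fit the 1:1 ratio.

16.837; not consistent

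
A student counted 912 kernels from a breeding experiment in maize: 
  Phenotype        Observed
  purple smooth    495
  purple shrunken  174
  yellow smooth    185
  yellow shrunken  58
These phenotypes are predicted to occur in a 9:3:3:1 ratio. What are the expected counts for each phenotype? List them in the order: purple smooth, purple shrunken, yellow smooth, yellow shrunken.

513, 171, 171, 57

Under the 9:3:3:1 hypothesis (Σ ratio = 16, N = 912):
  purple smooth: 912 × 9/16 = 513
  purple shrunken: 912 × 3/16 = 171
  yellow smooth: 912 × 3/16 = 171
  yellow shrunken: 912 × 1/16 = 57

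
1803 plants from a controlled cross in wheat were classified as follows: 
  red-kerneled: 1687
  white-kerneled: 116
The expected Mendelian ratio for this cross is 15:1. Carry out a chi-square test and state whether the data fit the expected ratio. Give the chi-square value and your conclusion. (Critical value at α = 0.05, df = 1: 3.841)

The 15:1 ratio has 16 parts, so with N = 1803 the expected counts are:
  red-kerneled: 1803 × 15/16 = 1690.3125
  white-kerneled: 1803 × 1/16 = 112.6875
χ² = Σ (O − E)² / E
  red-kerneled: (1687 − 1690.3125)² / 1690.3125 = 0.0065
  white-kerneled: (116 − 112.6875)² / 112.6875 = 0.0974
χ² = 0.0065 + 0.0974 = 0.1039 ≈ 0.104
Degrees of freedom = 2 − 1 = 1; critical value at α = 0.05 is 3.841.
Since 0.104 < 3.841, we fail to reject the null hypothesis — the data are consistent with the 15:1 ratio.

0.104; consistent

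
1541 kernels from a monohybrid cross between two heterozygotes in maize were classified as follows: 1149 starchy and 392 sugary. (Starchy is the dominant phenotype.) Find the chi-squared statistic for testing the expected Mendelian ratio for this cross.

For a monohybrid cross between heterozygotes with complete dominance, the expected phenotypic ratio is 3:1.
Under the 3:1 hypothesis (Σ ratio = 4, N = 1541):
  starchy: 1541 × 3/4 = 1155.75
  sugary: 1541 × 1/4 = 385.25
χ² = Σ (O − E)² / E
  starchy: (1149 − 1155.75)² / 1155.75 = 0.0394
  sugary: (392 − 385.25)² / 385.25 = 0.1183
χ² = 0.0394 + 0.1183 = 0.1577 ≈ 0.158

0.158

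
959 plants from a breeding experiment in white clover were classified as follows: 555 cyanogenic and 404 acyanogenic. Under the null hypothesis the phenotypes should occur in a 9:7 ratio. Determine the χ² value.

The 9:7 ratio has 16 parts, so with N = 959 the expected counts are:
  cyanogenic: 959 × 9/16 = 539.4375
  acyanogenic: 959 × 7/16 = 419.5625
χ² = Σ (O − E)² / E
  cyanogenic: (555 − 539.4375)² / 539.4375 = 0.4490
  acyanogenic: (404 − 419.5625)² / 419.5625 = 0.5772
χ² = 0.4490 + 0.5772 = 1.0262 ≈ 1.026

1.026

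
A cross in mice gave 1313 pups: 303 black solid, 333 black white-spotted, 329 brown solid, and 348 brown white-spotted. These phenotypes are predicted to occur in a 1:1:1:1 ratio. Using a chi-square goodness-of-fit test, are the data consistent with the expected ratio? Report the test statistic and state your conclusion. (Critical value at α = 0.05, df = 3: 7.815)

3.201; consistent

Under the 1:1:1:1 hypothesis (Σ ratio = 4, N = 1313):
  black solid: 1313 × 1/4 = 328.25
  black white-spotted: 1313 × 1/4 = 328.25
  brown solid: 1313 × 1/4 = 328.25
  brown white-spotted: 1313 × 1/4 = 328.25
χ² = Σ (O − E)² / E
  black solid: (303 − 328.25)² / 328.25 = 1.9423
  black white-spotted: (333 − 328.25)² / 328.25 = 0.0687
  brown solid: (329 − 328.25)² / 328.25 = 0.0017
  brown white-spotted: (348 − 328.25)² / 328.25 = 1.1883
χ² = 1.9423 + 0.0687 + 0.0017 + 1.1883 = 3.201
Degrees of freedom = 4 − 1 = 3; critical value at α = 0.05 is 7.815.
Since 3.201 < 7.815, we fail to reject the null hypothesis — the data are consistent with the 1:1:1:1 ratio.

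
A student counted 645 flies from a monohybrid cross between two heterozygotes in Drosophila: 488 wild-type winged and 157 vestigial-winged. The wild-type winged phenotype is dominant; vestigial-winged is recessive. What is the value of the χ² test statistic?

0.149

For a monohybrid cross between heterozygotes with complete dominance, the expected phenotypic ratio is 3:1.
Total ratio parts = 4. Expected numbers out of 645:
  wild-type winged: 645 × 3/4 = 483.75
  vestigial-winged: 645 × 1/4 = 161.25
χ² = Σ (O − E)² / E
  wild-type winged: (488 − 483.75)² / 483.75 = 0.0373
  vestigial-winged: (157 − 161.25)² / 161.25 = 0.1120
χ² = 0.0373 + 0.1120 = 0.1493 ≈ 0.149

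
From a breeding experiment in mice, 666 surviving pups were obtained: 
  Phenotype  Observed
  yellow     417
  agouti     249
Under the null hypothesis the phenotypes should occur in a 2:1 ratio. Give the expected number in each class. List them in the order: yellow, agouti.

444, 222

Total ratio parts = 3. Expected numbers out of 666:
  yellow: 666 × 2/3 = 444
  agouti: 666 × 1/3 = 222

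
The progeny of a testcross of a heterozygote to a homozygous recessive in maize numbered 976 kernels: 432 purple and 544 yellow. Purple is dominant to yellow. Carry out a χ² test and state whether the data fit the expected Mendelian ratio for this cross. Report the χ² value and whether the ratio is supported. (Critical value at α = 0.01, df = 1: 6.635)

A testcross of a heterozygote (Aa × aa) gives a 1:1 phenotypic ratio.
The 1:1 ratio has 2 parts, so with N = 976 the expected counts are:
  purple: 976 × 1/2 = 488
  yellow: 976 × 1/2 = 488
χ² = Σ (O − E)² / E
  purple: (432 − 488)² / 488 = 6.4262
  yellow: (544 − 488)² / 488 = 6.4262
χ² = 6.4262 + 6.4262 = 12.8524 ≈ 12.852
Degrees of freedom = 2 − 1 = 1; critical value at α = 0.01 is 6.635.
Since 12.852 > 6.635, we reject the null hypothesis — the data do not fit the 1:1 ratio.

12.852; not consistent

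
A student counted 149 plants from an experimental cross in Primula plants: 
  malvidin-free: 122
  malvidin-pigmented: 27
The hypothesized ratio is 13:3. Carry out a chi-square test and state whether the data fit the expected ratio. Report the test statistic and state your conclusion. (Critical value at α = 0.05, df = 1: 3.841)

Expected counts for N = 149 under a 13:3 ratio (total parts = 16):
  malvidin-free: 149 × 13/16 = 121.0625
  malvidin-pigmented: 149 × 3/16 = 27.9375
χ² = Σ (O − E)² / E
  malvidin-free: (122 − 121.0625)² / 121.0625 = 0.0073
  malvidin-pigmented: (27 − 27.9375)² / 27.9375 = 0.0315
χ² = 0.0073 + 0.0315 = 0.0388 ≈ 0.039
Degrees of freedom = 2 − 1 = 1; critical value at α = 0.05 is 3.841.
Since 0.039 < 3.841, we fail to reject the null hypothesis — the data are consistent with the 13:3 ratio.

0.039; consistent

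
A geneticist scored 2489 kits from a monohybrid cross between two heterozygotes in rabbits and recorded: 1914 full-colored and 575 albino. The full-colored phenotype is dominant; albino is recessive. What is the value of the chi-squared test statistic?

4.784

For a monohybrid cross between heterozygotes with complete dominance, the expected phenotypic ratio is 3:1.
Under the 3:1 hypothesis (Σ ratio = 4, N = 2489):
  full-colored: 2489 × 3/4 = 1866.75
  albino: 2489 × 1/4 = 622.25
χ² = Σ (O − E)² / E
  full-colored: (1914 − 1866.75)² / 1866.75 = 1.1960
  albino: (575 − 622.25)² / 622.25 = 3.5879
χ² = 1.1960 + 3.5879 = 4.7839 ≈ 4.784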